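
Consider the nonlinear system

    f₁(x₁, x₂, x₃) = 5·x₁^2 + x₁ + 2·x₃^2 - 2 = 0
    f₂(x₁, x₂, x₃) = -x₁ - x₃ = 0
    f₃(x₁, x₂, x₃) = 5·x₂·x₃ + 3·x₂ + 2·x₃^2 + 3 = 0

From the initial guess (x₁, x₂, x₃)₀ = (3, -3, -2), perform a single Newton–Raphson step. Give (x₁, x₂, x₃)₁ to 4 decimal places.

(1.4103, -0.3663, -1.4103)

At (3, -3, -2): F = (54.0000, -1.0000, 32.0000).
Jacobian J = [[10·x₁ + 1, 0, 4·x₃], [-1, 0, -1], [0, 5·x₃ + 3, 5·x₂ + 4·x₃]].
At the point, J = [[31.0000, 0.0000, -8.0000], [-1.0000, 0.0000, -1.0000], [0.0000, -7.0000, -23.0000]] (det J = -273.0000).
Solving J·Δ = −F gives Δ = (-1.5897, 2.6337, 0.5897).
Then the next iterate is (x₁, x₂, x₃)₁ = (1.4103, -0.3663, -1.4103).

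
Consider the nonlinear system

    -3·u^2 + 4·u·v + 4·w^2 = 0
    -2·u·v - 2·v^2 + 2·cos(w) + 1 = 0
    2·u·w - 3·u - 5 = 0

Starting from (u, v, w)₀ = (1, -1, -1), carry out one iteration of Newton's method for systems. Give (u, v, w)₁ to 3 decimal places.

(-0.509, -1.565, 0.228)

At (1, -1, -1): F = (-3.000, 2.08060, -10.000).
Jacobian J = [[-6·u + 4·v, 4·u, 8·w], [-2·v, -2·u - 4·v, -2·sin(w)], [2·w - 3, 0, 2·u]].
At the point, J = [[-10.000, 4.000, -8.000], [2.000, 2.000, 1.68294], [-5.000, 0.000, 2.000]] (det J = -169.65884).
Solving J·Δ = −F gives Δ = (-1.509, -0.565, 1.228).
Then the next iterate is (u, v, w)₁ = (-0.509, -1.565, 0.228).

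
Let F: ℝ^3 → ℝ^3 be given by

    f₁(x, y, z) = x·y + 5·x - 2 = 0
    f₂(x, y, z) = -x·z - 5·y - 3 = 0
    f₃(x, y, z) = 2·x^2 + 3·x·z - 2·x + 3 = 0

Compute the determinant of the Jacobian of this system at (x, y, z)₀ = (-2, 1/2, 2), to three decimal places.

J = [[y + 5, x, 0], [-z, -5, -x], [4·x + 3·z - 2, 0, 3·x]].
At the point, J = [[5.500, -2.000, 0.000], [-2.000, -5.000, 2.000], [-4.000, 0.000, -6.000]].
det J = 205.000.

205.000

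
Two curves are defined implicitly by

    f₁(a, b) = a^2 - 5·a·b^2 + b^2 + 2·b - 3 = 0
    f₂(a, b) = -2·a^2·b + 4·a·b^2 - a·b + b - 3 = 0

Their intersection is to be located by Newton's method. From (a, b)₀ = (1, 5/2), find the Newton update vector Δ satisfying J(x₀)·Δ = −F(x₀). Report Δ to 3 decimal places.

(-0.299, -0.737)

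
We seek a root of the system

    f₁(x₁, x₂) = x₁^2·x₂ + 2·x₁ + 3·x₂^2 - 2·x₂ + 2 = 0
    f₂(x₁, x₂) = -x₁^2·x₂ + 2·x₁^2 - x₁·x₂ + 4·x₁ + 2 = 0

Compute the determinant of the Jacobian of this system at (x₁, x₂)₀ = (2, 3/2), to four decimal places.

-97.5000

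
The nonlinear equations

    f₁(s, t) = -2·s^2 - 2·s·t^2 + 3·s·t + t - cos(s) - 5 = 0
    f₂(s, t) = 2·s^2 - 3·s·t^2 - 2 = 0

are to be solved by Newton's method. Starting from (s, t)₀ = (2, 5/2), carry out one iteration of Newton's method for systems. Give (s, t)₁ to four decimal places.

(1.1343, 1.7602)

At (2, 5/2): F = (-20.083853, -31.5000).
Jacobian J = [[-4·s - 2·t^2 + 3·t + sin(s), -4·s·t + 3·s + 1], [4·s - 3·t^2, -6·s·t]].
At the point, J = [[-12.090703, -13.0000], [-10.7500, -30.0000]] (det J = 222.971077).
Solving J·Δ = −F gives Δ = (-0.8657, -0.7398).
Then the next iterate is (s, t)₁ = (1.1343, 1.7602).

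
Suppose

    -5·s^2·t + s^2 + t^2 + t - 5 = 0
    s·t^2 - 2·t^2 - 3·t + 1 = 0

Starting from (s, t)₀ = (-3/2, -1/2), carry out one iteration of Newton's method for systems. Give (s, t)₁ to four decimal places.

At (-3/2, -1/2): F = (2.6250, 1.6250).
Jacobian J = [[-10·s·t + 2·s, -5·s^2 + 2·t + 1], [t^2, 2·s·t - 4·t - 3]].
At the point, J = [[-10.5000, -11.2500], [0.2500, 0.5000]] (det J = -2.4375).
Solving J·Δ = −F gives Δ = (8.0385, -7.2692).
Then the next iterate is (s, t)₁ = (6.5385, -7.7692).

(6.5385, -7.7692)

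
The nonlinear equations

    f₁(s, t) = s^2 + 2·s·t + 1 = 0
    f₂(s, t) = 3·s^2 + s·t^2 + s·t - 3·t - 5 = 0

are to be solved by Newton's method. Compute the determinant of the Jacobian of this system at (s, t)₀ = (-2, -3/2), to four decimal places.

J = [[2·s + 2·t, 2·s], [6·s + t^2 + t, 2·s·t + s - 3]].
At the point, J = [[-7.0000, -4.0000], [-11.2500, 1.0000]].
det J = -52.0000.

-52.0000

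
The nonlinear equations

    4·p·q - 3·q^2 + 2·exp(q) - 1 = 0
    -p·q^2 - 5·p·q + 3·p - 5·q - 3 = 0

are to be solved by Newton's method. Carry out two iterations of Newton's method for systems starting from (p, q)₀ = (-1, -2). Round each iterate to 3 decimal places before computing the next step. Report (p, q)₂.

(0.337, -0.158)

At (-1, -2): F = (-4.72933, -2.000).
Jacobian J = [[4·q, 4·p - 6·q + 2·exp(q)], [-q^2 - 5·q + 3, -2·p·q - 5·p - 5]].
At the point, J = [[-8.000, 8.27067], [9.000, -4.000]] (det J = -42.43604).
Solving J·Δ = −F gives Δ = (0.836, 1.380).
Then the next iterate is (p, q)₁ = (-0.164, -0.620).
Round to (-0.164, -0.620) and repeat: F = (-0.67059, -0.83736), J = [[-2.480, 4.13989], [5.71560, -4.38336]].
Δ = (0.501, 0.462), so (p, q)₂ = (0.337, -0.158).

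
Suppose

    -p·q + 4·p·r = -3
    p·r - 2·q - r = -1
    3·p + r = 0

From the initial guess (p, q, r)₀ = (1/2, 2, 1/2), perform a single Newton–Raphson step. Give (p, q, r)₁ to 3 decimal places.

(0.433, 0.808, -1.298)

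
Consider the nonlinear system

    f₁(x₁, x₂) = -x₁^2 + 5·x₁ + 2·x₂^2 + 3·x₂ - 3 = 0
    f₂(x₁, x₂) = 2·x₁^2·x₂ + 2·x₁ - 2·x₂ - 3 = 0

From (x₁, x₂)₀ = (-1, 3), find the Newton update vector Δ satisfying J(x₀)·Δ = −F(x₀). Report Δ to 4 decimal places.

(-0.5000, -0.9667)

At (-1, 3): F = (18.0000, -5.0000).
Jacobian J = [[-2·x₁ + 5, 4·x₂ + 3], [4·x₁·x₂ + 2, 2·x₁^2 - 2]].
At the point, J = [[7.0000, 15.0000], [-10.0000, 0.0000]] (det J = 150.0000).
Solving J·Δ = −F gives Δ = (-0.5000, -0.9667).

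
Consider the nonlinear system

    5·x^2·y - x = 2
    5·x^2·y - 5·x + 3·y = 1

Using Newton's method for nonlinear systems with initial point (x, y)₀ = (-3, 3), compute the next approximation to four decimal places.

At (-3, 3): F = (136.0000, 158.0000).
Jacobian J = [[10·x·y - 1, 5·x^2], [10·x·y - 5, 5·x^2 + 3]].
At the point, J = [[-91.0000, 45.0000], [-95.0000, 48.0000]] (det J = -93.0000).
Solving J·Δ = −F gives Δ = (-6.2581, -15.6774).
Then the next iterate is (x, y)₁ = (-9.2581, -12.6774).

(-9.2581, -12.6774)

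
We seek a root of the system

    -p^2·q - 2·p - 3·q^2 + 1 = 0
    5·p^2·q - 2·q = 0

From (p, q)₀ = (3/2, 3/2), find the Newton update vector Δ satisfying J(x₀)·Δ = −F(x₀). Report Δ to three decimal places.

At (3/2, 3/2): F = (-12.125, 13.875).
Jacobian J = [[-2·p·q - 2, -p^2 - 6·q], [10·p·q, 5·p^2 - 2]].
At the point, J = [[-6.500, -11.250], [22.500, 9.250]] (det J = 193.000).
Solving J·Δ = −F gives Δ = (-0.228, -0.946).

(-0.228, -0.946)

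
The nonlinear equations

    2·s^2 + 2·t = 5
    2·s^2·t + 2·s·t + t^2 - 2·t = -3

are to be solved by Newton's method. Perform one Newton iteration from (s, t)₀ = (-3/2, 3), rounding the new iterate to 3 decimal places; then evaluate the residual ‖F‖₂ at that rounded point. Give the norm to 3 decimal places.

At (-3/2, 3): F = (5.500, 10.500).
Jacobian J = [[4·s, 2], [4·s·t + 2·t, 2·s^2 + 2·s + 2·t - 2]].
At the point, J = [[-6.000, 2.000], [-12.000, 5.500]] (det J = -9.000).
Solving J·Δ = −F gives Δ = (1.028, 0.333).
Then the next iterate is (s, t)₁ = (-0.472, 3.333).
Re-evaluating at (-0.472, 3.333): F = (2.11157, 5.78162), so ‖F‖₂ = 6.155.

6.155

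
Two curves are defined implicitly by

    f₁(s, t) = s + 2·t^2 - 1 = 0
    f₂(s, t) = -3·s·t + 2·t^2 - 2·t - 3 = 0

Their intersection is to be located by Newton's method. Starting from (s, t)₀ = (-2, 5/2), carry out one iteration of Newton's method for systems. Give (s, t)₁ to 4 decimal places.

At (-2, 5/2): F = (9.5000, 19.5000).
Jacobian J = [[1, 4·t], [-3·t, -3·s + 4·t - 2]].
At the point, J = [[1.0000, 10.0000], [-7.5000, 14.0000]] (det J = 89.0000).
Solving J·Δ = −F gives Δ = (0.6966, -1.0197).
Then the next iterate is (s, t)₁ = (-1.3034, 1.4803).

(-1.3034, 1.4803)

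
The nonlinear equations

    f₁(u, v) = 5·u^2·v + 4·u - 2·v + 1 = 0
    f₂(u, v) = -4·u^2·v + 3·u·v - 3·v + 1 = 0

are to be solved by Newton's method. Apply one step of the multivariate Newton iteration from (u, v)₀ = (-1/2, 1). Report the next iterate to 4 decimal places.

(-1.0814, -0.5581)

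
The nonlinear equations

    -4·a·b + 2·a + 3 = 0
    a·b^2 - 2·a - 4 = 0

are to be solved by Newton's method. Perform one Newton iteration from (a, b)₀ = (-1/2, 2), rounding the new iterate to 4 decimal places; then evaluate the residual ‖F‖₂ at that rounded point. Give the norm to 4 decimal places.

4.1740

At (-1/2, 2): F = (6.0000, -5.0000).
Jacobian J = [[-4·b + 2, -4·a], [b^2 - 2, 2·a·b]].
At the point, J = [[-6.0000, 2.0000], [2.0000, -2.0000]] (det J = 8.0000).
Solving J·Δ = −F gives Δ = (0.2500, -2.2500).
Then the next iterate is (a, b)₁ = (-0.2500, -0.2500).
Re-evaluating at (-0.2500, -0.2500): F = (2.2500, -3.515625), so ‖F‖₂ = 4.1740.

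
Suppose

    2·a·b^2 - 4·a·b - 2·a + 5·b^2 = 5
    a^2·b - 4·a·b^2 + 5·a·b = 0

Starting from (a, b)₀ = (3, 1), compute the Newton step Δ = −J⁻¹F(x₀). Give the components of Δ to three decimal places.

(-1.714, 0.514)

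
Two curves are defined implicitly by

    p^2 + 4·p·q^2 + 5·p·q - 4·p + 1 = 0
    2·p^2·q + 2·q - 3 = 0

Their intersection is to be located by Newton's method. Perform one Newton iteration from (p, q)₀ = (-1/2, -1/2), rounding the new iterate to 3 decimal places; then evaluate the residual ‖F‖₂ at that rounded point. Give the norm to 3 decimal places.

1.414

At (-1/2, -1/2): F = (4.000, -4.250).
Jacobian J = [[2·p + 4·q^2 + 5·q - 4, 8·p·q + 5·p], [4·p·q, 2·p^2 + 2]].
At the point, J = [[-6.500, -0.500], [1.000, 2.500]] (det J = -15.750).
Solving J·Δ = −F gives Δ = (0.500, 1.500).
Then the next iterate is (p, q)₁ = (0.000, 1.000).
Re-evaluating at (0.000, 1.000): F = (1.000, -1.000), so ‖F‖₂ = 1.414.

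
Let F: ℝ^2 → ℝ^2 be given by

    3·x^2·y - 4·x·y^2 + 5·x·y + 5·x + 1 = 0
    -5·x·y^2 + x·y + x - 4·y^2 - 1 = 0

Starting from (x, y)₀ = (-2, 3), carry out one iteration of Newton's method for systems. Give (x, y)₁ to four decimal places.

(-2.3404, 1.2660)

At (-2, 3): F = (69.0000, 45.0000).
Jacobian J = [[6·x·y - 4·y^2 + 5·y + 5, 3·x^2 - 8·x·y + 5·x], [-5·y^2 + y + 1, -10·x·y + x - 8·y]].
At the point, J = [[-52.0000, 50.0000], [-41.0000, 34.0000]] (det J = 282.0000).
Solving J·Δ = −F gives Δ = (-0.3404, -1.7340).
Then the next iterate is (x, y)₁ = (-2.3404, 1.2660).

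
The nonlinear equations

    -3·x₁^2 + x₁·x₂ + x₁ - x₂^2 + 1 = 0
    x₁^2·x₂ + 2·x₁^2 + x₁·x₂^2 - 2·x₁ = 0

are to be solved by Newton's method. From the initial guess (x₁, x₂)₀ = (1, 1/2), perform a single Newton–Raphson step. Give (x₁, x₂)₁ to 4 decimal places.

At (1, 1/2): F = (-0.7500, 0.7500).
Jacobian J = [[-6·x₁ + x₂ + 1, x₁ - 2·x₂], [2·x₁·x₂ + 4·x₁ + x₂^2 - 2, x₁^2 + 2·x₁·x₂]].
At the point, J = [[-4.5000, 0.0000], [3.2500, 2.0000]] (det J = -9.0000).
Solving J·Δ = −F gives Δ = (-0.1667, -0.1042).
Then the next iterate is (x₁, x₂)₁ = (0.8333, 0.3958).

(0.8333, 0.3958)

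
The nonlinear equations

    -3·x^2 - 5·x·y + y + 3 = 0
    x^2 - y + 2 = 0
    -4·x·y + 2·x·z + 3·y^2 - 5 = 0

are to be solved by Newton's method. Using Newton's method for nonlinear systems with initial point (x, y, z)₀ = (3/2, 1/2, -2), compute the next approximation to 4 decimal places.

At (3/2, 1/2, -2): F = (-7.0000, 3.7500, -13.2500).
Jacobian J = [[-6·x - 5·y, -5·x + 1, 0], [2·x, -1, 0], [-4·y + 2·z, -4·x + 6·y, 2·x]].
At the point, J = [[-11.5000, -6.5000, 0.0000], [3.0000, -1.0000, 0.0000], [-6.0000, -3.0000, 3.0000]] (det J = 93.0000).
Solving J·Δ = −F gives Δ = (-1.0121, 0.7137, 3.1062).
Then the next iterate is (x, y, z)₁ = (0.4879, 1.2137, 1.1062).

(0.4879, 1.2137, 1.1062)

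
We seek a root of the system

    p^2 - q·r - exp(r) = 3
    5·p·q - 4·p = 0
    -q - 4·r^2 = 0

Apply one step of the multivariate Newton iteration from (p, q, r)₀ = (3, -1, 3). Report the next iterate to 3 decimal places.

(0.268, -0.839, 1.535)

At (3, -1, 3): F = (-11.08554, -27.000, -35.000).
Jacobian J = [[2·p, -r, -q - exp(r)], [5·q - 4, 5·p, 0], [0, -1, -8·r]].
At the point, J = [[6.000, -3.000, -19.08554], [-9.000, 15.000, 0.000], [0.000, -1.000, -24.000]] (det J = -1683.76983).
Solving J·Δ = −F gives Δ = (-2.732, 0.161, -1.465).
Then the next iterate is (p, q, r)₁ = (0.268, -0.839, 1.535).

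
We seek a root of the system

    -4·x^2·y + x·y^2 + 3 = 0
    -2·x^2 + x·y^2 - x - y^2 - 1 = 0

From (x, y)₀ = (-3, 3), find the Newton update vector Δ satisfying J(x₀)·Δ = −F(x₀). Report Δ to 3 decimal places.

(0.417, -1.819)

At (-3, 3): F = (-132.000, -52.000).
Jacobian J = [[-8·x·y + y^2, -4·x^2 + 2·x·y], [-4·x + y^2 - 1, 2·x·y - 2·y]].
At the point, J = [[81.000, -54.000], [20.000, -24.000]] (det J = -864.000).
Solving J·Δ = −F gives Δ = (0.417, -1.819).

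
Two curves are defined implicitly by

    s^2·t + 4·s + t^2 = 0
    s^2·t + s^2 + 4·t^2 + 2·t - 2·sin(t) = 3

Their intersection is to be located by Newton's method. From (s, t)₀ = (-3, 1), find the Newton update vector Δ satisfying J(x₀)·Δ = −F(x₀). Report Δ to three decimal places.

At (-3, 1): F = (-2.000, 19.31706).
Jacobian J = [[2·s·t + 4, s^2 + 2·t], [2·s·t + 2·s, s^2 + 8·t - 2·cos(t) + 2]].
At the point, J = [[-2.000, 11.000], [-12.000, 17.91940]] (det J = 96.16121).
Solving J·Δ = −F gives Δ = (2.582, 0.651).

(2.582, 0.651)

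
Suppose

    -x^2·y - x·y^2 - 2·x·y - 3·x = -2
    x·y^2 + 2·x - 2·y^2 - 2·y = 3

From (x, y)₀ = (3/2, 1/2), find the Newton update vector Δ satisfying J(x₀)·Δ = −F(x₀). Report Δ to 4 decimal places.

(-0.2082, -0.6374)

At (3/2, 1/2): F = (-5.5000, -1.1250).
Jacobian J = [[-2·x·y - y^2 - 2·y - 3, -x^2 - 2·x·y - 2·x], [y^2 + 2, 2·x·y - 4·y - 2]].
At the point, J = [[-5.7500, -6.7500], [2.2500, -2.5000]] (det J = 29.5625).
Solving J·Δ = −F gives Δ = (-0.2082, -0.6374).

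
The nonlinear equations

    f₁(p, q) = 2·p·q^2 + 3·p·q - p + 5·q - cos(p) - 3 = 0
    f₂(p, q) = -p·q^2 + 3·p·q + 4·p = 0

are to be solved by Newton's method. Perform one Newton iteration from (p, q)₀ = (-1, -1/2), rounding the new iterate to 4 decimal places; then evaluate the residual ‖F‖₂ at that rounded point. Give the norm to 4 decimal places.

At (-1, -1/2): F = (-4.040302, -2.2500).
Jacobian J = [[2·q^2 + 3·q + sin(p) - 1, 4·p·q + 3·p + 5], [-q^2 + 3·q + 4, -2·p·q + 3·p]].
At the point, J = [[-2.841471, 4.0000], [2.2500, -4.0000]] (det J = 2.365884).
Solving J·Δ = −F gives Δ = (-10.6350, -6.5447).
Then the next iterate is (p, q)₁ = (-11.6350, -7.0447).
Re-evaluating at (-11.6350, -7.0447): F = (-936.128843, 776.774684), so ‖F‖₂ = 1216.4358.

1216.4358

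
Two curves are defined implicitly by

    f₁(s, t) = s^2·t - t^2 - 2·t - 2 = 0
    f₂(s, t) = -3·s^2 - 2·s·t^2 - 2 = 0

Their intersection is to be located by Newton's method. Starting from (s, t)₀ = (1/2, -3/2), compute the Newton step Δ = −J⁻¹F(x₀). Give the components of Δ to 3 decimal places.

(-0.282, 0.962)

At (1/2, -3/2): F = (-1.625, -5.000).
Jacobian J = [[2·s·t, s^2 - 2·t - 2], [-6·s - 2·t^2, -4·s·t]].
At the point, J = [[-1.500, 1.250], [-7.500, 3.000]] (det J = 4.875).
Solving J·Δ = −F gives Δ = (-0.282, 0.962).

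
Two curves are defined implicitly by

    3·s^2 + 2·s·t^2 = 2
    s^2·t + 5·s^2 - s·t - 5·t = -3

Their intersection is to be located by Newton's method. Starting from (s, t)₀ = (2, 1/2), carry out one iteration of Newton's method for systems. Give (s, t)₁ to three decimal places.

At (2, 1/2): F = (11.000, 21.500).
Jacobian J = [[6·s + 2·t^2, 4·s·t], [2·s·t + 10·s - t, s^2 - s - 5]].
At the point, J = [[12.500, 4.000], [21.500, -3.000]] (det J = -123.500).
Solving J·Δ = −F gives Δ = (-0.964, 0.261).
Then the next iterate is (s, t)₁ = (1.036, 0.761).

(1.036, 0.761)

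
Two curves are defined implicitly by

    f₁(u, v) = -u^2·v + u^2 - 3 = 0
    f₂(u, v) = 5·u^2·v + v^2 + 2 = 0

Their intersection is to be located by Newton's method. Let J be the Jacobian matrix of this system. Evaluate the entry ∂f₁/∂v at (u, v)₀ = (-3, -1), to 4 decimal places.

-9.0000

∂f₁/∂v = -u^2.
At (-3, -1) this is -9.0000.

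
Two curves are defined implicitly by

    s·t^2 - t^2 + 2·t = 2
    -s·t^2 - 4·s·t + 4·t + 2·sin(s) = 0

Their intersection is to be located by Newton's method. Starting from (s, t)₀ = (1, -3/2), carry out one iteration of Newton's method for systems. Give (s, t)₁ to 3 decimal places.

(-3.763, 6.358)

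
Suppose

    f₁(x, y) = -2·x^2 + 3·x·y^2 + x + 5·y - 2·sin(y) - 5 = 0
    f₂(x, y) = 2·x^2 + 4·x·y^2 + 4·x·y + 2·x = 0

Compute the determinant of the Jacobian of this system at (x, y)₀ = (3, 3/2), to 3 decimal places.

-1127.897

J = [[-4·x + 3·y^2 + 1, 6·x·y - 2·cos(y) + 5], [4·x + 4·y^2 + 4·y + 2, 8·x·y + 4·x]].
At the point, J = [[-4.250, 31.85853], [29.000, 48.000]].
det J = -1127.897.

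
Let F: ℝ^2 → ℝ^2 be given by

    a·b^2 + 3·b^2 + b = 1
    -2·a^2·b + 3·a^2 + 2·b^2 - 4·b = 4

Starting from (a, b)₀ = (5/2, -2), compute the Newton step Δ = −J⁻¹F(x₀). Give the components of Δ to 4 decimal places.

(-1.1071, 0.6939)

At (5/2, -2): F = (19.0000, 55.7500).
Jacobian J = [[b^2, 2·a·b + 6·b + 1], [-4·a·b + 6·a, -2·a^2 + 4·b - 4]].
At the point, J = [[4.0000, -21.0000], [35.0000, -24.5000]] (det J = 637.0000).
Solving J·Δ = −F gives Δ = (-1.1071, 0.6939).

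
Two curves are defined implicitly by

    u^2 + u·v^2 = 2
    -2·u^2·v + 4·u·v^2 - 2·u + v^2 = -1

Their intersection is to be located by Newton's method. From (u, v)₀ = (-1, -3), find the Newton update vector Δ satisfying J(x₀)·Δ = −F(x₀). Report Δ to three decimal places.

At (-1, -3): F = (-10.000, -18.000).
Jacobian J = [[2·u + v^2, 2·u·v], [-4·u·v + 4·v^2 - 2, -2·u^2 + 8·u·v + 2·v]].
At the point, J = [[7.000, 6.000], [22.000, 16.000]] (det J = -20.000).
Solving J·Δ = −F gives Δ = (-2.600, 4.700).

(-2.600, 4.700)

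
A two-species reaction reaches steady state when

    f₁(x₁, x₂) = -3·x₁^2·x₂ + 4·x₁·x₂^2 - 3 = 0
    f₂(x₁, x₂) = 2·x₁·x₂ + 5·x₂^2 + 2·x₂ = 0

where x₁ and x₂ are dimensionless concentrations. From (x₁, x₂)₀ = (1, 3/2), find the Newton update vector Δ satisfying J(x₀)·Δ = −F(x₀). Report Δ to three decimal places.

(-4.694, -0.167)

At (1, 3/2): F = (1.500, 17.250).
Jacobian J = [[-6·x₁·x₂ + 4·x₂^2, -3·x₁^2 + 8·x₁·x₂], [2·x₂, 2·x₁ + 10·x₂ + 2]].
At the point, J = [[0.000, 9.000], [3.000, 19.000]] (det J = -27.000).
Solving J·Δ = −F gives Δ = (-4.694, -0.167).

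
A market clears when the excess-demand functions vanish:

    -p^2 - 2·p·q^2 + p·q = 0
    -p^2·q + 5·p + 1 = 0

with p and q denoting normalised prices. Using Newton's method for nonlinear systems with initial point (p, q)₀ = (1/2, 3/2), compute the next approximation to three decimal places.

(-0.346, 2.154)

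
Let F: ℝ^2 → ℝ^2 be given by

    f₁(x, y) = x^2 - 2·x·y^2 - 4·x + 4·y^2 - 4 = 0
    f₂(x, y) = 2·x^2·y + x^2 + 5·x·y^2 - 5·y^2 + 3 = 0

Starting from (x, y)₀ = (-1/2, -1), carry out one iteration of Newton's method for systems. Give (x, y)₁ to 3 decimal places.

At (-1/2, -1): F = (3.250, -4.750).
Jacobian J = [[2·x - 2·y^2 - 4, -4·x·y + 8·y], [4·x·y + 2·x + 5·y^2, 2·x^2 + 10·x·y - 10·y]].
At the point, J = [[-7.000, -10.000], [6.000, 15.500]] (det J = -48.500).
Solving J·Δ = −F gives Δ = (0.059, 0.284).
Then the next iterate is (x, y)₁ = (-0.441, -0.716).

(-0.441, -0.716)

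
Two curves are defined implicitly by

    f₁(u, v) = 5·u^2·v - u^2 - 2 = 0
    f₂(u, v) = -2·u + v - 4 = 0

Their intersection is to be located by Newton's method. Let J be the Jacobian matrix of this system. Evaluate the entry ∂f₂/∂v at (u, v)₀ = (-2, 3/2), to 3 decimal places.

1.000

∂f₂/∂v = 1.
At (-2, 3/2) this is 1.000.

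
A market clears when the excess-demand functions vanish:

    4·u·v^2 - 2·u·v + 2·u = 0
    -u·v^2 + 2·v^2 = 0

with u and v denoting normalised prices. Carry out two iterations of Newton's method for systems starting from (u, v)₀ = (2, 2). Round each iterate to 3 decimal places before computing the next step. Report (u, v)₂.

(2.000, 0.333)

At (2, 2): F = (28.000, 0.000).
Jacobian J = [[4·v^2 - 2·v + 2, 8·u·v - 2·u], [-v^2, -2·u·v + 4·v]].
At the point, J = [[14.000, 28.000], [-4.000, 0.000]] (det J = 112.000).
Solving J·Δ = −F gives Δ = (0.000, -1.000).
Then the next iterate is (u, v)₁ = (2.000, 1.000).
Round to (2.000, 1.000) and repeat: F = (8.000, 0.000), J = [[4.000, 12.000], [-1.000, 0.000]].
Δ = (0.000, -0.667), so (u, v)₂ = (2.000, 0.333).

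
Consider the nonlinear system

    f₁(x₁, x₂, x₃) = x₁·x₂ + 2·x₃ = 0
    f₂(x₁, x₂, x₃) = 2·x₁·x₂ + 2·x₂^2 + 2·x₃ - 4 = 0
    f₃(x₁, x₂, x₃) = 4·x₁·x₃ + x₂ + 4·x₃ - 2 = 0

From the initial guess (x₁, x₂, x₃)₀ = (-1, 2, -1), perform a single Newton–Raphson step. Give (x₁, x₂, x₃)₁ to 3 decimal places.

(-1.067, 1.733, 0.933)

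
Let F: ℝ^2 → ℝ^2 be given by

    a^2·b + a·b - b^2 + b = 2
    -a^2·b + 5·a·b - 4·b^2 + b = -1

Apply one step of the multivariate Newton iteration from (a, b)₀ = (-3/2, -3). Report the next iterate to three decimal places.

(-0.851, -1.405)

At (-3/2, -3): F = (-16.250, -8.750).
Jacobian J = [[2·a·b + b, a^2 + a - 2·b + 1], [-2·a·b + 5·b, -a^2 + 5·a - 8·b + 1]].
At the point, J = [[6.000, 7.750], [-24.000, 15.250]] (det J = 277.500).
Solving J·Δ = −F gives Δ = (0.649, 1.595).
Then the next iterate is (a, b)₁ = (-0.851, -1.405).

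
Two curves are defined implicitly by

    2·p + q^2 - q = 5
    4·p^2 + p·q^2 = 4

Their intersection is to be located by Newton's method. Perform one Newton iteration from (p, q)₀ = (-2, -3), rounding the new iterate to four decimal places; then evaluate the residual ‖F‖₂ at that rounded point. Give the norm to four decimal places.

0.4765

At (-2, -3): F = (3.0000, -6.0000).
Jacobian J = [[2, 2·q - 1], [8·p + q^2, 2·p·q]].
At the point, J = [[2.0000, -7.0000], [-7.0000, 12.0000]] (det J = -25.0000).
Solving J·Δ = −F gives Δ = (-0.2400, 0.3600).
Then the next iterate is (p, q)₁ = (-2.2400, -2.6400).
Re-evaluating at (-2.2400, -2.6400): F = (0.1296, 0.458496), so ‖F‖₂ = 0.4765.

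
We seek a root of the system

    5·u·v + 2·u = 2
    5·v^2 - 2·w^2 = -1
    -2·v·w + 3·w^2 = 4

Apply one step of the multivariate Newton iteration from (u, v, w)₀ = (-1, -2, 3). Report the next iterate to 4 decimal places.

(-0.8433, -1.0508, 1.6680)

At (-1, -2, 3): F = (6.0000, 3.0000, 35.0000).
Jacobian J = [[5·v + 2, 5·u, 0], [0, 10·v, -4·w], [0, -2·w, -2·v + 6·w]].
At the point, J = [[-8.0000, -5.0000, 0.0000], [0.0000, -20.0000, -12.0000], [0.0000, -6.0000, 22.0000]] (det J = 4096.0000).
Solving J·Δ = −F gives Δ = (0.1567, 0.9492, -1.3320).
Then the next iterate is (u, v, w)₁ = (-0.8433, -1.0508, 1.6680).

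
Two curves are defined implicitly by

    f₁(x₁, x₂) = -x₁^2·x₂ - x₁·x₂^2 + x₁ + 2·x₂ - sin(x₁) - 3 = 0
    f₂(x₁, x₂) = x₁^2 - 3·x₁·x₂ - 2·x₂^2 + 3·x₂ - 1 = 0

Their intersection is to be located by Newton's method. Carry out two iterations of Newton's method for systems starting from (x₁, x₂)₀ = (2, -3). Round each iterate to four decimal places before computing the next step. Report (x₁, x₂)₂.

At (2, -3): F = (-13.909297, -6.0000).
Jacobian J = [[-2·x₁·x₂ - x₂^2 - cos(x₁) + 1, -x₁^2 - 2·x₁·x₂ + 2], [2·x₁ - 3·x₂, -3·x₁ - 4·x₂ + 3]].
At the point, J = [[4.416147, 10.0000], [13.0000, 9.0000]] (det J = -90.254678).
Solving J·Δ = −F gives Δ = (-0.7222, 1.7099).
Then the next iterate is (x₁, x₂)₁ = (1.2778, -1.2901).
Round to (1.2778, -1.2901) and repeat: F = (-5.280059, -1.620774), J = [[2.343799, 3.664207], [6.4259, 4.3270]].
Δ = (-1.2614, 2.2478), so (x₁, x₂)₂ = (0.0164, 0.9577).

(0.0164, 0.9577)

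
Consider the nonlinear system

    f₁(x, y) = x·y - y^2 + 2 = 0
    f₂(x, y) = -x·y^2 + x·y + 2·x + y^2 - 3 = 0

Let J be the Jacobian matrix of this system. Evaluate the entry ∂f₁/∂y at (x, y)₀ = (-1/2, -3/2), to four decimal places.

2.5000

∂f₁/∂y = x - 2·y.
At (-1/2, -3/2) this is 2.5000.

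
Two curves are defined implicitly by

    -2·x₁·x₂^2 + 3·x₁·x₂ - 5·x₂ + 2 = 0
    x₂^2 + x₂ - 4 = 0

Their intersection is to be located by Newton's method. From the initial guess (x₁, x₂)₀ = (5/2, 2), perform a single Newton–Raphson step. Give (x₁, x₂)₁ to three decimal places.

(-0.500, 1.600)

At (5/2, 2): F = (-13.000, 2.000).
Jacobian J = [[-2·x₂^2 + 3·x₂, -4·x₁·x₂ + 3·x₁ - 5], [0, 2·x₂ + 1]].
At the point, J = [[-2.000, -17.500], [0.000, 5.000]] (det J = -10.000).
Solving J·Δ = −F gives Δ = (-3.000, -0.400).
Then the next iterate is (x₁, x₂)₁ = (-0.500, 1.600).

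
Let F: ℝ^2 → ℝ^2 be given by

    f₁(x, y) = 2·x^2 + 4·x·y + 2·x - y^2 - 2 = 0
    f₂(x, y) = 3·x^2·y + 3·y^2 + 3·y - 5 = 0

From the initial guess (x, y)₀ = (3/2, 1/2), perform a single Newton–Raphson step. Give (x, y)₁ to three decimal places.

At (3/2, 1/2): F = (8.250, 0.625).
Jacobian J = [[4·x + 4·y + 2, 4·x - 2·y], [6·x·y, 3·x^2 + 6·y + 3]].
At the point, J = [[10.000, 5.000], [4.500, 12.750]] (det J = 105.000).
Solving J·Δ = −F gives Δ = (-0.972, 0.294).
Then the next iterate is (x, y)₁ = (0.528, 0.794).

(0.528, 0.794)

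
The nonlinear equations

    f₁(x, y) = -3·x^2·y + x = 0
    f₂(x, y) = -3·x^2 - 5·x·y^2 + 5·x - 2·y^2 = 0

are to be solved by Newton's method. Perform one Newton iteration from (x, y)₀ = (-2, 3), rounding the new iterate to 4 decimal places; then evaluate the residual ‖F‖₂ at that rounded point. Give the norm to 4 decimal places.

16.8565

At (-2, 3): F = (-38.0000, 50.0000).
Jacobian J = [[-6·x·y + 1, -3·x^2], [-6·x - 5·y^2 + 5, -10·x·y - 4·y]].
At the point, J = [[37.0000, -12.0000], [-28.0000, 48.0000]] (det J = 1440.0000).
Solving J·Δ = −F gives Δ = (0.8500, -0.5458).
Then the next iterate is (x, y)₁ = (-1.1500, 2.4542).
Re-evaluating at (-1.1500, 2.4542): F = (-10.887038, 12.869116), so ‖F‖₂ = 16.8565.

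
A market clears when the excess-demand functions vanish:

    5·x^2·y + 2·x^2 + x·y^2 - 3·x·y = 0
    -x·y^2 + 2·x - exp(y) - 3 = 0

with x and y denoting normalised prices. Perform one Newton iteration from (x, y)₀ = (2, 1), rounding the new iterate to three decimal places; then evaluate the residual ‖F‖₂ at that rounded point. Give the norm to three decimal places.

7.533

At (2, 1): F = (24.000, -3.71828).
Jacobian J = [[10·x·y + 4·x + y^2 - 3·y, 5·x^2 + 2·x·y - 3·x], [-y^2 + 2, -2·x·y - exp(y)]].
At the point, J = [[26.000, 18.000], [1.000, -6.71828]] (det J = -192.67533).
Solving J·Δ = −F gives Δ = (-0.489, -0.626).
Then the next iterate is (x, y)₁ = (1.511, 0.374).
Re-evaluating at (1.511, 0.374): F = (7.35169, -1.64289), so ‖F‖₂ = 7.533.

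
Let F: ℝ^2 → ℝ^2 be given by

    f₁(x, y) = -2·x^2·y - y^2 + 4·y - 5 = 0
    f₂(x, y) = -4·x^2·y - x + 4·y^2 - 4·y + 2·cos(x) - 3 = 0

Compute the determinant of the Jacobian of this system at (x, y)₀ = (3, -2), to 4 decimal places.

-876.8224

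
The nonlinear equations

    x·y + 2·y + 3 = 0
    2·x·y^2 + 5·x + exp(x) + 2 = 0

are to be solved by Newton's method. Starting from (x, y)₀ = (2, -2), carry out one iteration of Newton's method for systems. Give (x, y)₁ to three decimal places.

(0.758, -1.371)

At (2, -2): F = (-5.000, 35.38906).
Jacobian J = [[y, x + 2], [2·y^2 + exp(x) + 5, 4·x·y]].
At the point, J = [[-2.000, 4.000], [20.38906, -16.000]] (det J = -49.55622).
Solving J·Δ = −F gives Δ = (-1.242, 0.629).
Then the next iterate is (x, y)₁ = (0.758, -1.371).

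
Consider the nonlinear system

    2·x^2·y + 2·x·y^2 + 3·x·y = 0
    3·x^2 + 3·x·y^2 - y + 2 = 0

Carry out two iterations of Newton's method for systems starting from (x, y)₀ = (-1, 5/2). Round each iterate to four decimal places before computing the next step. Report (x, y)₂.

At (-1, 5/2): F = (-15.0000, -16.2500).
Jacobian J = [[4·x·y + 2·y^2 + 3·y, 2·x^2 + 4·x·y + 3·x], [6·x + 3·y^2, 6·x·y - 1]].
At the point, J = [[10.0000, -11.0000], [12.7500, -16.0000]] (det J = -19.7500).
Solving J·Δ = −F gives Δ = (3.1013, 1.4557).
Then the next iterate is (x, y)₁ = (2.1013, 3.9557).
Round to (2.1013, 3.9557) and repeat: F = (125.629267, 109.931354), J = [[76.410675, 48.383273], [59.550487, 48.872674]].
Δ = (-0.9623, -1.0768), so (x, y)₂ = (1.1390, 2.8789).

(1.1390, 2.8789)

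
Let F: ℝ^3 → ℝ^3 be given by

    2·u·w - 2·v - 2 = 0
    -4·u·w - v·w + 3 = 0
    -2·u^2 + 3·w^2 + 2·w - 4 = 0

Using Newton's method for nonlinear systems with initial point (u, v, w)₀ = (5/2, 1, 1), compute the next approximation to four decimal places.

At (5/2, 1, 1): F = (1.0000, -8.0000, -11.5000).
Jacobian J = [[2·w, -2, 2·u], [-4·w, -w, -4·u - v], [-4·u, 0, 6·w + 2]].
At the point, J = [[2.0000, -2.0000, 5.0000], [-4.0000, -1.0000, -11.0000], [-10.0000, 0.0000, 8.0000]] (det J = -350.0000).
Solving J·Δ = −F gives Δ = (-1.2757, -1.1686, -0.1571).
Then the next iterate is (u, v, w)₁ = (1.2243, -0.1686, 0.8429).

(1.2243, -0.1686, 0.8429)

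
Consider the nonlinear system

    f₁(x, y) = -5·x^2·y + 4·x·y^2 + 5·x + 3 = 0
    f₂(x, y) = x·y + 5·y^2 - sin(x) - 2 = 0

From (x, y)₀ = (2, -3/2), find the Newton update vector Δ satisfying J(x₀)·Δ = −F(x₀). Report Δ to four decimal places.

At (2, -3/2): F = (61.0000, 5.340703).
Jacobian J = [[-10·x·y + 4·y^2 + 5, -5·x^2 + 8·x·y], [y - cos(x), x + 10·y]].
At the point, J = [[44.0000, -44.0000], [-1.083853, -13.0000]] (det J = -619.689539).
Solving J·Δ = −F gives Δ = (-0.9005, 0.4859).

(-0.9005, 0.4859)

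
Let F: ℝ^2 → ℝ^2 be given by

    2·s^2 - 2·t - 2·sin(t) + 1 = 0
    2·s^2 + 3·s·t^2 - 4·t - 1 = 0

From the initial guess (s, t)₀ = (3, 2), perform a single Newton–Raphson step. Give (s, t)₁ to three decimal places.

At (3, 2): F = (13.18141, 45.000).
Jacobian J = [[4·s, -2·cos(t) - 2], [4·s + 3·t^2, 6·s·t - 4]].
At the point, J = [[12.000, -1.16771], [24.000, 32.000]] (det J = 412.02495).
Solving J·Δ = −F gives Δ = (-1.151, -0.543).
Then the next iterate is (s, t)₁ = (1.849, 1.457).

(1.849, 1.457)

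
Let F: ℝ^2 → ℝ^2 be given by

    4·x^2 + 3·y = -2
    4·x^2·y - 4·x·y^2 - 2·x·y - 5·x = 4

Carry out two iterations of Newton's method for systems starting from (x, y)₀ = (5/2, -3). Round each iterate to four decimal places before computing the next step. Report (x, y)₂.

At (5/2, -3): F = (18.0000, -166.5000).
Jacobian J = [[8·x, 3], [8·x·y - 4·y^2 - 2·y - 5, 4·x^2 - 8·x·y - 2·x]].
At the point, J = [[20.0000, 3.0000], [-95.0000, 80.0000]] (det J = 1885.0000).
Solving J·Δ = −F gives Δ = (-1.0289, 0.8594).
Then the next iterate is (x, y)₁ = (1.4711, -2.1406).
Round to (1.4711, -2.1406) and repeat: F = (4.234741, -50.550929), J = [[11.7688, 3.0000], [-44.239767, 30.906634]].
Δ = (-0.5691, 0.8210), so (x, y)₂ = (0.9020, -1.3196).

(0.9020, -1.3196)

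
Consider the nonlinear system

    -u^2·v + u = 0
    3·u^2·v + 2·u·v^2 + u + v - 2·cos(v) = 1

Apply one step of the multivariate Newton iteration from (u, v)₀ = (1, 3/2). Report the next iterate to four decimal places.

(1.4595, 0.0809)

At (1, 3/2): F = (-0.5000, 10.358526).
Jacobian J = [[-2·u·v + 1, -u^2], [6·u·v + 2·v^2 + 1, 3·u^2 + 4·u·v + 2·sin(v) + 1]].
At the point, J = [[-2.0000, -1.0000], [14.5000, 11.994990]] (det J = -9.489980).
Solving J·Δ = −F gives Δ = (0.4595, -1.4191).
Then the next iterate is (u, v)₁ = (1.4595, 0.0809).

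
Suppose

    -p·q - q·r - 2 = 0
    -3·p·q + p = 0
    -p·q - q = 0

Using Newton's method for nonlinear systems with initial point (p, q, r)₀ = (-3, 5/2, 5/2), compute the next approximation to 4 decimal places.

(-2.3684, 0.7895, 1.2263)

At (-3, 5/2, 5/2): F = (-0.7500, 19.5000, 5.0000).
Jacobian J = [[-q, -p - r, -q], [-3·q + 1, -3·p, 0], [-q, -p - 1, 0]].
At the point, J = [[-2.5000, 0.5000, -2.5000], [-6.5000, 9.0000, 0.0000], [-2.5000, 2.0000, 0.0000]] (det J = -23.7500).
Solving J·Δ = −F gives Δ = (0.6316, -1.7105, -1.2737).
Then the next iterate is (p, q, r)₁ = (-2.3684, 0.7895, 1.2263).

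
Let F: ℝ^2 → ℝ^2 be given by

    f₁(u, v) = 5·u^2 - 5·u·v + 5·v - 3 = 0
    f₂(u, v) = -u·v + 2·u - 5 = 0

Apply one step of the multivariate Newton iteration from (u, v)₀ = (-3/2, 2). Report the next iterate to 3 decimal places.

(1.497, 5.333)

At (-3/2, 2): F = (33.250, -5.000).
Jacobian J = [[10·u - 5·v, -5·u + 5], [-v + 2, -u]].
At the point, J = [[-25.000, 12.500], [0.000, 1.500]] (det J = -37.500).
Solving J·Δ = −F gives Δ = (2.997, 3.333).
Then the next iterate is (u, v)₁ = (1.497, 5.333).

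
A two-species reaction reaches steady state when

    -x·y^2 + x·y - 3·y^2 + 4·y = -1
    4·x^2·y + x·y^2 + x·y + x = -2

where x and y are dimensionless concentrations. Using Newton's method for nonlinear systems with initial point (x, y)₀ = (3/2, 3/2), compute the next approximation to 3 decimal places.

(0.517, 1.483)

At (3/2, 3/2): F = (-0.875, 22.625).
Jacobian J = [[-y^2 + y, -2·x·y + x - 6·y + 4], [8·x·y + y^2 + y + 1, 4·x^2 + 2·x·y + x]].
At the point, J = [[-0.750, -8.000], [22.750, 15.000]] (det J = 170.750).
Solving J·Δ = −F gives Δ = (-0.983, -0.017).
Then the next iterate is (x, y)₁ = (0.517, 1.483).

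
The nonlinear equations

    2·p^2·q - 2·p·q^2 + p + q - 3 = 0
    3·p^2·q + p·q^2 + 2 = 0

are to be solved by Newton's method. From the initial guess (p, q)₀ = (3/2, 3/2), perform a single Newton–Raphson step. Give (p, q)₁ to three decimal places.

(1.036, 0.771)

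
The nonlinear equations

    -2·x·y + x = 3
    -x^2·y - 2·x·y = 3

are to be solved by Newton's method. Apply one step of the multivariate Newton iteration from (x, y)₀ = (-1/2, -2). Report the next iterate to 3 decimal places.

At (-1/2, -2): F = (-5.500, -4.500).
Jacobian J = [[-2·y + 1, -2·x], [-2·x·y - 2·y, -x^2 - 2·x]].
At the point, J = [[5.000, 1.000], [2.000, 0.750]] (det J = 1.750).
Solving J·Δ = −F gives Δ = (-0.214, 6.571).
Then the next iterate is (x, y)₁ = (-0.714, 4.571).

(-0.714, 4.571)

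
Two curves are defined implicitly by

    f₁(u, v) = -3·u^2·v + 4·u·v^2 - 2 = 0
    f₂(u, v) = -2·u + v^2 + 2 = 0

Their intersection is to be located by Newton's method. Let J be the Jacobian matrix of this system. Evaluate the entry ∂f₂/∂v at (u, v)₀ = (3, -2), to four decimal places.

∂f₂/∂v = 2·v.
At (3, -2) this is -4.0000.

-4.0000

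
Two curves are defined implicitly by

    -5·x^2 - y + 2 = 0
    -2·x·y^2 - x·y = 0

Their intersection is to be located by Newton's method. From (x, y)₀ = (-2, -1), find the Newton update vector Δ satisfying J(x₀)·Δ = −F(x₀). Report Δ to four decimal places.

At (-2, -1): F = (-17.0000, 2.0000).
Jacobian J = [[-10·x, -1], [-2·y^2 - y, -4·x·y - x]].
At the point, J = [[20.0000, -1.0000], [-1.0000, -6.0000]] (det J = -121.0000).
Solving J·Δ = −F gives Δ = (0.8595, 0.1901).

(0.8595, 0.1901)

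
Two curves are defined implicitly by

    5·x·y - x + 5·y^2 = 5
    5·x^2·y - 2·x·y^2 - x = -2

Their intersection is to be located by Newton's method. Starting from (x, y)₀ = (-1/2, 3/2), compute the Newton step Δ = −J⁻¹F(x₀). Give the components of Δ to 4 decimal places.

At (-1/2, 3/2): F = (3.0000, 6.6250).
Jacobian J = [[5·y - 1, 5·x + 10·y], [10·x·y - 2·y^2 - 1, 5·x^2 - 4·x·y]].
At the point, J = [[6.5000, 12.5000], [-13.0000, 4.2500]] (det J = 190.1250).
Solving J·Δ = −F gives Δ = (0.3685, -0.4316).

(0.3685, -0.4316)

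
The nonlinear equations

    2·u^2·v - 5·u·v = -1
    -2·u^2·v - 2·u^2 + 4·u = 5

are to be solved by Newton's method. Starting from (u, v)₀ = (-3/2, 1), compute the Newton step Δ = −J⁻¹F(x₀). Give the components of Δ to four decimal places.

At (-3/2, 1): F = (13.0000, -20.0000).
Jacobian J = [[4·u·v - 5·v, 2·u^2 - 5·u], [-4·u·v - 4·u + 4, -2·u^2]].
At the point, J = [[-11.0000, 12.0000], [16.0000, -4.5000]] (det J = -142.5000).
Solving J·Δ = −F gives Δ = (1.2737, 0.0842).

(1.2737, 0.0842)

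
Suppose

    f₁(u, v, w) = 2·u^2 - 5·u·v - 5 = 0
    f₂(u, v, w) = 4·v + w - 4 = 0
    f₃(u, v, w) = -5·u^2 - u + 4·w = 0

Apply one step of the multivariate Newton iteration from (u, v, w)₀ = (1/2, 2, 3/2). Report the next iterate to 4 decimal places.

(-0.4524, 1.2478, -0.9912)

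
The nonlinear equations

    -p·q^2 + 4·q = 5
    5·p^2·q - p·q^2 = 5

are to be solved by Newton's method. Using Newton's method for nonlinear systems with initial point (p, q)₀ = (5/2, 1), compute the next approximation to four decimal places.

At (5/2, 1): F = (-3.5000, 23.7500).
Jacobian J = [[-q^2, -2·p·q + 4], [10·p·q - q^2, 5·p^2 - 2·p·q]].
At the point, J = [[-1.0000, -1.0000], [24.0000, 26.2500]] (det J = -2.2500).
Solving J·Δ = −F gives Δ = (-30.2778, 26.7778).
Then the next iterate is (p, q)₁ = (-27.7778, 27.7778).

(-27.7778, 27.7778)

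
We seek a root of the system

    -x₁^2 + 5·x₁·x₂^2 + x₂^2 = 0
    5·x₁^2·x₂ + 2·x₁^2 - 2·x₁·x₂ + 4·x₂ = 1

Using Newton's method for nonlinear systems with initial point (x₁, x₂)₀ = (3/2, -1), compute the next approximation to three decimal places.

At (3/2, -1): F = (6.250, -8.750).
Jacobian J = [[-2·x₁ + 5·x₂^2, 10·x₁·x₂ + 2·x₂], [10·x₁·x₂ + 4·x₁ - 2·x₂, 5·x₁^2 - 2·x₁ + 4]].
At the point, J = [[2.000, -17.000], [-7.000, 12.250]] (det J = -94.500).
Solving J·Δ = −F gives Δ = (-0.764, 0.278).
Then the next iterate is (x₁, x₂)₁ = (0.736, -0.722).

(0.736, -0.722)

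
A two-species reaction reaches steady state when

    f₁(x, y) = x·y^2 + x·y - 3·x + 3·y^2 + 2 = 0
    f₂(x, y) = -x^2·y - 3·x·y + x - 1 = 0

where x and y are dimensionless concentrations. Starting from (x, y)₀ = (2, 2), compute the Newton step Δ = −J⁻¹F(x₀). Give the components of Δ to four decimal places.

At (2, 2): F = (20.0000, -19.0000).
Jacobian J = [[y^2 + y - 3, 2·x·y + x + 6·y], [-2·x·y - 3·y + 1, -x^2 - 3·x]].
At the point, J = [[3.0000, 22.0000], [-13.0000, -10.0000]] (det J = 256.0000).
Solving J·Δ = −F gives Δ = (-0.8516, -0.7930).

(-0.8516, -0.7930)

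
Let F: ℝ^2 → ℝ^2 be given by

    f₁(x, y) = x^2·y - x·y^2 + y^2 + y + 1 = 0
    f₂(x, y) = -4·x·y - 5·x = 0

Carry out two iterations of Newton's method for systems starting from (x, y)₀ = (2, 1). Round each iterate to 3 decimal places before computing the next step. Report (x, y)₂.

(0.205, 4.403)

At (2, 1): F = (5.000, -18.000).
Jacobian J = [[2·x·y - y^2, x^2 - 2·x·y + 2·y + 1], [-4·y - 5, -4·x]].
At the point, J = [[3.000, 3.000], [-9.000, -8.000]] (det J = 3.000).
Solving J·Δ = −F gives Δ = (-4.667, 3.000).
Then the next iterate is (x, y)₁ = (-2.667, 4.000).
Round to (-2.667, 4.000) and repeat: F = (92.12356, 56.007), J = [[-37.336, 37.44889], [-21.000, 10.668]].
Δ = (2.872, 0.403), so (x, y)₂ = (0.205, 4.403).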